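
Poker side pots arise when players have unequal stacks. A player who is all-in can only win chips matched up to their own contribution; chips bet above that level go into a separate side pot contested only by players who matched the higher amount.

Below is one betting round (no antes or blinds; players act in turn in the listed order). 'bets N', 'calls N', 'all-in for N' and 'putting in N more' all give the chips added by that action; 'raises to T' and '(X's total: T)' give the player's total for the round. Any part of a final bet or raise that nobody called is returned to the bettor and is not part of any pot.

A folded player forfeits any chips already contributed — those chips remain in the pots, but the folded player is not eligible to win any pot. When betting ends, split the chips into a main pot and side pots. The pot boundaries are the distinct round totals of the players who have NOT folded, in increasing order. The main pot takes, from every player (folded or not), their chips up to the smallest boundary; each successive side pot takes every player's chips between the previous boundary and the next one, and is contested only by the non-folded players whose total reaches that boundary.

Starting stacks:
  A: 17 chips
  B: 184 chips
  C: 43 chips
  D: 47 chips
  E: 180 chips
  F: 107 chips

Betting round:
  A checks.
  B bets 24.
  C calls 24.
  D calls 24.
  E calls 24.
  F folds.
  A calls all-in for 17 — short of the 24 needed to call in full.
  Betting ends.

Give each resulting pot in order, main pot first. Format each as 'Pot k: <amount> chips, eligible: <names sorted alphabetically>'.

Pot 1: 85 chips, eligible: A, B, C, D, E
Pot 2: 28 chips, eligible: B, C, D, E

Derivation:
Contributions: A=17, B=24, C=24, D=24, E=24
Folded: F
Pot levels (distinct totals of non-folded players): 17, 24
Layer 1-17: 17 each from A, B, C, D, E = 17*5 = 85 chips; eligible A, B, C, D, E
Layer 18-24: 7 each from B, C, D, E = 7*4 = 28 chips; eligible B, C, D, E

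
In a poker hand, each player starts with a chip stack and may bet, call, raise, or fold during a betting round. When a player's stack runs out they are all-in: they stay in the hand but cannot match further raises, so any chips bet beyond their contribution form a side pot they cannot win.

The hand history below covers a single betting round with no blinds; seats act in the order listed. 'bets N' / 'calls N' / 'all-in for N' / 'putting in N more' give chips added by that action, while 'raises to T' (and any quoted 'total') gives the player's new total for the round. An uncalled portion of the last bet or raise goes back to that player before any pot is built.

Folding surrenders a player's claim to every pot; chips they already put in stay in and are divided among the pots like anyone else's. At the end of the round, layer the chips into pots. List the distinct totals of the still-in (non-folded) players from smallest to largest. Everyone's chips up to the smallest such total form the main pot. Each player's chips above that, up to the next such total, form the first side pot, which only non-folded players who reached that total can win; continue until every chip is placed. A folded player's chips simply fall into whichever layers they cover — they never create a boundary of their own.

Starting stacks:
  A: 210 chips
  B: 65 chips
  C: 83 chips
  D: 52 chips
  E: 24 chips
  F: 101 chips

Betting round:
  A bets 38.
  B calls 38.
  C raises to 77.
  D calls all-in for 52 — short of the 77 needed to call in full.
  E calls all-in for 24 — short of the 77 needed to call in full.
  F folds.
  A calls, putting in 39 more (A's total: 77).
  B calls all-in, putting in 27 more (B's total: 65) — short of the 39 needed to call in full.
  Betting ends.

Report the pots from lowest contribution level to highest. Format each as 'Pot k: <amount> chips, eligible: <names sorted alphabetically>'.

Contributions: A=77, B=65, C=77, D=52, E=24
Folded: F
Pot levels (distinct totals of non-folded players): 24, 52, 65, 77
Layer 1-24: 24 each from A, B, C, D, E = 24*5 = 120 chips; eligible A, B, C, D, E
Layer 25-52: 28 each from A, B, C, D = 28*4 = 112 chips; eligible A, B, C, D
Layer 53-65: 13 each from A, B, C = 13*3 = 39 chips; eligible A, B, C
Layer 66-77: 12 each from A, C = 12*2 = 24 chips; eligible A, C

Pot 1: 120 chips, eligible: A, B, C, D, E
Pot 2: 112 chips, eligible: A, B, C, D
Pot 3: 39 chips, eligible: A, B, C
Pot 4: 24 chips, eligible: A, C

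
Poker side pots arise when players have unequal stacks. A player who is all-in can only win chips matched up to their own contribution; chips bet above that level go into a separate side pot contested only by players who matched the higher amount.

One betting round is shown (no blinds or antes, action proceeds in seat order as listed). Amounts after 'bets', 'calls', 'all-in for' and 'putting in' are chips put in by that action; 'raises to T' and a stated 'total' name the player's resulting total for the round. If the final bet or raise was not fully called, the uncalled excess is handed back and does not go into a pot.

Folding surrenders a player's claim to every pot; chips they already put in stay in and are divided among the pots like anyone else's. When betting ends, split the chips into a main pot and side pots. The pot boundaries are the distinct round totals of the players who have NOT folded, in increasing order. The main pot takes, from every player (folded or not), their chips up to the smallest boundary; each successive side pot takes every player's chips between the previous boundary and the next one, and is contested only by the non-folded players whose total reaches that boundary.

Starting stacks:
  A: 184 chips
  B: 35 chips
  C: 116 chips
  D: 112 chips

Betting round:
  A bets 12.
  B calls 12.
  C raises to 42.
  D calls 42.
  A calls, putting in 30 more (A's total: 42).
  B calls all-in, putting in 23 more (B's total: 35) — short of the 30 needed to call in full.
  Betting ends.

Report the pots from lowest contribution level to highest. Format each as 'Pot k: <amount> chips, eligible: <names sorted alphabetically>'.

Contributions: A=42, B=35, C=42, D=42
Pot levels (distinct totals of non-folded players): 35, 42
Layer 1-35: 35 each from A, B, C, D = 35*4 = 140 chips; eligible A, B, C, D
Layer 36-42: 7 each from A, C, D = 7*3 = 21 chips; eligible A, C, D

Pot 1: 140 chips, eligible: A, B, C, D
Pot 2: 21 chips, eligible: A, C, D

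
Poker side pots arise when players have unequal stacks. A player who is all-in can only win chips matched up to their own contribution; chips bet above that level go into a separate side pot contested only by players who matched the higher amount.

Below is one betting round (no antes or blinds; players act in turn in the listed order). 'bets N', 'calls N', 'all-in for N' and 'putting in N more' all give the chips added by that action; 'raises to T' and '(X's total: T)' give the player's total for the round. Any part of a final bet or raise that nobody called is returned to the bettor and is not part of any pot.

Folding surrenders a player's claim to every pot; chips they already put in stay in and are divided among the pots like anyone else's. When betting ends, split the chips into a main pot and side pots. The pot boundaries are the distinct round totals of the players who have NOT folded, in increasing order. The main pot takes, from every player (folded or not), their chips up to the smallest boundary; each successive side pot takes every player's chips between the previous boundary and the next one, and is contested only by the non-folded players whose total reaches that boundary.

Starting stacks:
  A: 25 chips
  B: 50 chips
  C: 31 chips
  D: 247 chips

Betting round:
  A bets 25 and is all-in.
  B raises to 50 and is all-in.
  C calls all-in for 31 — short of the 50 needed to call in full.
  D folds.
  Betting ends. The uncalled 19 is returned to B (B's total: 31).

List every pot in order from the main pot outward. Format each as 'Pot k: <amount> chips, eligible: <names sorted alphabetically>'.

Contributions (after 19 returned to B): A=25, B=31, C=31
Folded: D
Pot levels (distinct totals of non-folded players): 25, 31
Layer 1-25: 25 each from A, B, C = 25*3 = 75 chips; eligible A, B, C
Layer 26-31: 6 each from B, C = 6*2 = 12 chips; eligible B, C

Pot 1: 75 chips, eligible: A, B, C
Pot 2: 12 chips, eligible: B, C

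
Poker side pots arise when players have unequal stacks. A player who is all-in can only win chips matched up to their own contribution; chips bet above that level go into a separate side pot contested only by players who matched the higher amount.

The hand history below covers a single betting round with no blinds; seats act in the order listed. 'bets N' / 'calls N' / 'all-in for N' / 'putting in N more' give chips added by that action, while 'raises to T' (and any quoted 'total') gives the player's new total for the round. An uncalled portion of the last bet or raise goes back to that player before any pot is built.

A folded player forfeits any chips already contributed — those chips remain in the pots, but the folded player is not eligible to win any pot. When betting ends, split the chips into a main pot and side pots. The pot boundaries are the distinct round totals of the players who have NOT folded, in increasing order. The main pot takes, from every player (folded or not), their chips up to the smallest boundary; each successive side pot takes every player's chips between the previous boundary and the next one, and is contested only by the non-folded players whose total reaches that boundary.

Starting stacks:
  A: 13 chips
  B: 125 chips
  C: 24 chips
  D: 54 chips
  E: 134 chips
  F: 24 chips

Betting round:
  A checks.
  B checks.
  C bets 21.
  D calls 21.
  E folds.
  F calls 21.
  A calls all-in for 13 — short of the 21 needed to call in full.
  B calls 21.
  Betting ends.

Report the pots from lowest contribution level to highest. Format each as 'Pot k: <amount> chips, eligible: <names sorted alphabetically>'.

Pot 1: 65 chips, eligible: A, B, C, D, F
Pot 2: 32 chips, eligible: B, C, D, F

Derivation:
Contributions: A=13, B=21, C=21, D=21, F=21
Folded: E
Pot levels (distinct totals of non-folded players): 13, 21
Layer 1-13: 13 each from A, B, C, D, F = 13*5 = 65 chips; eligible A, B, C, D, F
Layer 14-21: 8 each from B, C, D, F = 8*4 = 32 chips; eligible B, C, D, F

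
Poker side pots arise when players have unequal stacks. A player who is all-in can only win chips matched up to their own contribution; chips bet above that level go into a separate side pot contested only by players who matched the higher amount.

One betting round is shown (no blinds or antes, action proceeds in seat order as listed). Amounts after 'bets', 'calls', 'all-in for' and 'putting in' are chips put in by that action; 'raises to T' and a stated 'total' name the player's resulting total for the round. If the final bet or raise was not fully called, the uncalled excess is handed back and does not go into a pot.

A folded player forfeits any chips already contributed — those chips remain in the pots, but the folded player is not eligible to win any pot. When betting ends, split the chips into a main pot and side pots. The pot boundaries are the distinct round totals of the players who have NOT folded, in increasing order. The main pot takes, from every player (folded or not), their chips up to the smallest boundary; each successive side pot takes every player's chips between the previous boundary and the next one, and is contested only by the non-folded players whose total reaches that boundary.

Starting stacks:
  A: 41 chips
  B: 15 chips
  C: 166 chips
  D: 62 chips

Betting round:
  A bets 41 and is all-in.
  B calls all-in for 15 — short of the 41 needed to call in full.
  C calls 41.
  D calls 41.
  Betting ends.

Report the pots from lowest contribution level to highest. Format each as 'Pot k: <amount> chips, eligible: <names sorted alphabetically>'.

Contributions: A=41, B=15, C=41, D=41
Pot levels (distinct totals of non-folded players): 15, 41
Layer 1-15: 15 each from A, B, C, D = 15*4 = 60 chips; eligible A, B, C, D
Layer 16-41: 26 each from A, C, D = 26*3 = 78 chips; eligible A, C, D

Pot 1: 60 chips, eligible: A, B, C, D
Pot 2: 78 chips, eligible: A, C, D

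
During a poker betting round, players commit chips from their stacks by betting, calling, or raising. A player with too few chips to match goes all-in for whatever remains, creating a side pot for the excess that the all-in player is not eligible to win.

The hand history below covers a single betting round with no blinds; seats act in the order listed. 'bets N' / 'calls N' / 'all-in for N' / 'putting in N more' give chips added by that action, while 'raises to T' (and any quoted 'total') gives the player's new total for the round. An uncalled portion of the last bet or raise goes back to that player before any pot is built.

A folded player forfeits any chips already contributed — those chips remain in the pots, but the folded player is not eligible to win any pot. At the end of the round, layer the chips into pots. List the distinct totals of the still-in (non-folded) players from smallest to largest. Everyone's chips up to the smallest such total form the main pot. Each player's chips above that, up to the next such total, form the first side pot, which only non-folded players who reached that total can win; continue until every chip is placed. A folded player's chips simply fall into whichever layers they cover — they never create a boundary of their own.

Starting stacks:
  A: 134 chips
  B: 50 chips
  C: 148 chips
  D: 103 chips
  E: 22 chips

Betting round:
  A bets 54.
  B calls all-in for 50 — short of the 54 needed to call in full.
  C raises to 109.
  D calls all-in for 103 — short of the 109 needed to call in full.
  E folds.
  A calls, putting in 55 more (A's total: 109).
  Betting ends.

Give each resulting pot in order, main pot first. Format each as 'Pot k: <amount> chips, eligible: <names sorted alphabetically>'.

Pot 1: 200 chips, eligible: A, B, C, D
Pot 2: 159 chips, eligible: A, C, D
Pot 3: 12 chips, eligible: A, C

Derivation:
Contributions: A=109, B=50, C=109, D=103
Folded: E
Pot levels (distinct totals of non-folded players): 50, 103, 109
Layer 1-50: 50 each from A, B, C, D = 50*4 = 200 chips; eligible A, B, C, D
Layer 51-103: 53 each from A, C, D = 53*3 = 159 chips; eligible A, C, D
Layer 104-109: 6 each from A, C = 6*2 = 12 chips; eligible A, C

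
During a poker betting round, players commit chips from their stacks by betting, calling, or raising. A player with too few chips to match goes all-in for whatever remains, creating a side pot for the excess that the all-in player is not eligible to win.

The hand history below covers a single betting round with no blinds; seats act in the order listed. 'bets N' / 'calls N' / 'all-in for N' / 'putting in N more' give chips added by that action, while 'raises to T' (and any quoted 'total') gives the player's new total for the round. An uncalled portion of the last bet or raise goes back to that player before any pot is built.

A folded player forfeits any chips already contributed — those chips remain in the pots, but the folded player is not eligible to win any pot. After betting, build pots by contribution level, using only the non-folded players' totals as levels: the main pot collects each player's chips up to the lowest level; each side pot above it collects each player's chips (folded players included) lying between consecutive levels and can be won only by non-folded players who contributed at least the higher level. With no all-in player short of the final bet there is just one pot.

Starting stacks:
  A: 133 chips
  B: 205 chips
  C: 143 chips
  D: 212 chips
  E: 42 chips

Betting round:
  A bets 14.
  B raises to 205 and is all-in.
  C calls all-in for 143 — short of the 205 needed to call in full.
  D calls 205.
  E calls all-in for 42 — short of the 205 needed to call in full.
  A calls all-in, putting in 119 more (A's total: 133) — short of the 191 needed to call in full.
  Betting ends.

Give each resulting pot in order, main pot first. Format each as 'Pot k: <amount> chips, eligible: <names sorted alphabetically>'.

Contributions: A=133, B=205, C=143, D=205, E=42
Pot levels (distinct totals of non-folded players): 42, 133, 143, 205
Layer 1-42: 42 each from A, B, C, D, E = 42*5 = 210 chips; eligible A, B, C, D, E
Layer 43-133: 91 each from A, B, C, D = 91*4 = 364 chips; eligible A, B, C, D
Layer 134-143: 10 each from B, C, D = 10*3 = 30 chips; eligible B, C, D
Layer 144-205: 62 each from B, D = 62*2 = 124 chips; eligible B, D

Pot 1: 210 chips, eligible: A, B, C, D, E
Pot 2: 364 chips, eligible: A, B, C, D
Pot 3: 30 chips, eligible: B, C, D
Pot 4: 124 chips, eligible: B, D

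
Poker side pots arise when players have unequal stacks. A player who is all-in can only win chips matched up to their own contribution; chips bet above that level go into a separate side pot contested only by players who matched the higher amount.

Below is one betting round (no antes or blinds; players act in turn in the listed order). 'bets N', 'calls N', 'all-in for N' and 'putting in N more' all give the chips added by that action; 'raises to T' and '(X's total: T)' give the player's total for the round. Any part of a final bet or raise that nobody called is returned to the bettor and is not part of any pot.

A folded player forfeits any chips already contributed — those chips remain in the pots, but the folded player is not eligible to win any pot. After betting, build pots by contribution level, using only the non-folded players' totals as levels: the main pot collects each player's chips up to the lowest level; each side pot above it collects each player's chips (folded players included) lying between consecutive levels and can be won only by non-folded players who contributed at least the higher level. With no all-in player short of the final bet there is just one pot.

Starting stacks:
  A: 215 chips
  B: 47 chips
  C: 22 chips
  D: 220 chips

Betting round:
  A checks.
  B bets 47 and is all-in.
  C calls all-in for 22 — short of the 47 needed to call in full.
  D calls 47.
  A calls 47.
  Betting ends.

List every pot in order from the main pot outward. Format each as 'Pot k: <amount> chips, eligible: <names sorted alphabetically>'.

Contributions: A=47, B=47, C=22, D=47
Pot levels (distinct totals of non-folded players): 22, 47
Layer 1-22: 22 each from A, B, C, D = 22*4 = 88 chips; eligible A, B, C, D
Layer 23-47: 25 each from A, B, D = 25*3 = 75 chips; eligible A, B, D

Pot 1: 88 chips, eligible: A, B, C, D
Pot 2: 75 chips, eligible: A, B, D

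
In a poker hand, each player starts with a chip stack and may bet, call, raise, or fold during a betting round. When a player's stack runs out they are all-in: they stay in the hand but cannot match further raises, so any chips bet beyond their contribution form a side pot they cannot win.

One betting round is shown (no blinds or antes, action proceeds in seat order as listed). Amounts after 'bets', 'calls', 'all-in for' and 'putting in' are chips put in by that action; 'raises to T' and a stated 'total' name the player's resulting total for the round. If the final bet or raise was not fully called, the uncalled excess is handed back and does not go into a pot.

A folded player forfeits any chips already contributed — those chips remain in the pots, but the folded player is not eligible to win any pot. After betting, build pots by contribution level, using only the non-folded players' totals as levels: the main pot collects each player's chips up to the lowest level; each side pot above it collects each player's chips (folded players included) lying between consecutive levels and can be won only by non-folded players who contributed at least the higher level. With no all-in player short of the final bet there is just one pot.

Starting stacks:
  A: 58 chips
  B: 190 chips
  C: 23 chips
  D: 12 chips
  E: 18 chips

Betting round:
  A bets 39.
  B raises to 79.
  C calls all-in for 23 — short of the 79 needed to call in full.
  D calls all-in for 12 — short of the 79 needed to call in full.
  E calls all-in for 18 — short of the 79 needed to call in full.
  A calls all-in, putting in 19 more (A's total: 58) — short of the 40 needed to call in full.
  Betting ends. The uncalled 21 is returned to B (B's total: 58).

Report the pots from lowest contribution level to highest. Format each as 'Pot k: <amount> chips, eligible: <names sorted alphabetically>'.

Pot 1: 60 chips, eligible: A, B, C, D, E
Pot 2: 24 chips, eligible: A, B, C, E
Pot 3: 15 chips, eligible: A, B, C
Pot 4: 70 chips, eligible: A, B

Derivation:
Contributions (after 21 returned to B): A=58, B=58, C=23, D=12, E=18
Pot levels (distinct totals of non-folded players): 12, 18, 23, 58
Layer 1-12: 12 each from A, B, C, D, E = 12*5 = 60 chips; eligible A, B, C, D, E
Layer 13-18: 6 each from A, B, C, E = 6*4 = 24 chips; eligible A, B, C, E
Layer 19-23: 5 each from A, B, C = 5*3 = 15 chips; eligible A, B, C
Layer 24-58: 35 each from A, B = 35*2 = 70 chips; eligible A, B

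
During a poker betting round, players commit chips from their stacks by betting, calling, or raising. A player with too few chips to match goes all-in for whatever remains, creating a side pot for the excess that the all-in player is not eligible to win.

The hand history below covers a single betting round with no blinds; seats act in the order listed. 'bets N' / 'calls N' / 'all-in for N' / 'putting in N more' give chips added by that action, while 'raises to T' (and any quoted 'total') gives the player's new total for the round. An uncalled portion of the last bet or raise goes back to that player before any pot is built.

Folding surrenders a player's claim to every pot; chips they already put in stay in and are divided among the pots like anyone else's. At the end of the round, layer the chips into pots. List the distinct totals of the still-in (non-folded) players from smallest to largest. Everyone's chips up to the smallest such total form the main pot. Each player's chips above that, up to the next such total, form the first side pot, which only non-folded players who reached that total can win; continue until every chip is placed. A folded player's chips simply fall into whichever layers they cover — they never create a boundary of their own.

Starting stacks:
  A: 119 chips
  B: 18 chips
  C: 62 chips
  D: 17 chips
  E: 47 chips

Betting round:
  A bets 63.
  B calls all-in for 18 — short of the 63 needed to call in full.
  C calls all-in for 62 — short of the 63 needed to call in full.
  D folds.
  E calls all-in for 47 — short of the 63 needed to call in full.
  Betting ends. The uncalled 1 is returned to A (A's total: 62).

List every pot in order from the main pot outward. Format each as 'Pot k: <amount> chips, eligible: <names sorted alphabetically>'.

Contributions (after 1 returned to A): A=62, B=18, C=62, E=47
Folded: D
Pot levels (distinct totals of non-folded players): 18, 47, 62
Layer 1-18: 18 each from A, B, C, E = 18*4 = 72 chips; eligible A, B, C, E
Layer 19-47: 29 each from A, C, E = 29*3 = 87 chips; eligible A, C, E
Layer 48-62: 15 each from A, C = 15*2 = 30 chips; eligible A, C

Pot 1: 72 chips, eligible: A, B, C, E
Pot 2: 87 chips, eligible: A, C, E
Pot 3: 30 chips, eligible: A, C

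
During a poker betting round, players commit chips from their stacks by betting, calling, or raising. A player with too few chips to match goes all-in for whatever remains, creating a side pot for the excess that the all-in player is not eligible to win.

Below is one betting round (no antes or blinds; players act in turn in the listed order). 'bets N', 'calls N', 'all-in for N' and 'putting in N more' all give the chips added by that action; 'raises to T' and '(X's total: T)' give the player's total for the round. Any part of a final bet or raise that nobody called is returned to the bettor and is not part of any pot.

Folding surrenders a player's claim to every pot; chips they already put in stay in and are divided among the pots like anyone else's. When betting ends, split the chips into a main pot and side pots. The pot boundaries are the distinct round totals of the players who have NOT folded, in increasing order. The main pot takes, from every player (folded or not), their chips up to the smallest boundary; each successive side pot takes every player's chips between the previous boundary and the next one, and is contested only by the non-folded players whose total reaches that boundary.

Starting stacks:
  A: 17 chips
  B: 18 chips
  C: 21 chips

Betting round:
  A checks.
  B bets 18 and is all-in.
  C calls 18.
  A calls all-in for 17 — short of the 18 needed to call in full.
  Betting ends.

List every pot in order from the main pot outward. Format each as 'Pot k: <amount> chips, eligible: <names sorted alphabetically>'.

Pot 1: 51 chips, eligible: A, B, C
Pot 2: 2 chips, eligible: B, C

Derivation:
Contributions: A=17, B=18, C=18
Pot levels (distinct totals of non-folded players): 17, 18
Layer 1-17: 17 each from A, B, C = 17*3 = 51 chips; eligible A, B, C
Layer 18-18: 1 each from B, C = 1*2 = 2 chips; eligible B, C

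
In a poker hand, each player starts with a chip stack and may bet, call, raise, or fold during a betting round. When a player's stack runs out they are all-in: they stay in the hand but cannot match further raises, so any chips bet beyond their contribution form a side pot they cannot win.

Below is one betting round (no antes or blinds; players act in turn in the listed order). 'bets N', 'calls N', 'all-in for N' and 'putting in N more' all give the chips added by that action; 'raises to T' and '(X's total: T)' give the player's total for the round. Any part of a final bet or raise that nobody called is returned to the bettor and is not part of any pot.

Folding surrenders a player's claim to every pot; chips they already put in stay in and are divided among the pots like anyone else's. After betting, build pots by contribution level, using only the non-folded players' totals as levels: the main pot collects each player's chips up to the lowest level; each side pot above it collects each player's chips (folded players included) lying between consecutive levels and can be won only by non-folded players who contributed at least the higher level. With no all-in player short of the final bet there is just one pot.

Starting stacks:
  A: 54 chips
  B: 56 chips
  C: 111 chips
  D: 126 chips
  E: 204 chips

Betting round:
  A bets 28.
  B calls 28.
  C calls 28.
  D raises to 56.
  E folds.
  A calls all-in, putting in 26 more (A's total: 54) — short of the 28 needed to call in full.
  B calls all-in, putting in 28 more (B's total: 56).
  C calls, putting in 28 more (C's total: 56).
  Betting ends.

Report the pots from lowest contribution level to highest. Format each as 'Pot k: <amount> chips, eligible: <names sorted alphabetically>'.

Contributions: A=54, B=56, C=56, D=56
Folded: E
Pot levels (distinct totals of non-folded players): 54, 56
Layer 1-54: 54 each from A, B, C, D = 54*4 = 216 chips; eligible A, B, C, D
Layer 55-56: 2 each from B, C, D = 2*3 = 6 chips; eligible B, C, D

Pot 1: 216 chips, eligible: A, B, C, D
Pot 2: 6 chips, eligible: B, C, D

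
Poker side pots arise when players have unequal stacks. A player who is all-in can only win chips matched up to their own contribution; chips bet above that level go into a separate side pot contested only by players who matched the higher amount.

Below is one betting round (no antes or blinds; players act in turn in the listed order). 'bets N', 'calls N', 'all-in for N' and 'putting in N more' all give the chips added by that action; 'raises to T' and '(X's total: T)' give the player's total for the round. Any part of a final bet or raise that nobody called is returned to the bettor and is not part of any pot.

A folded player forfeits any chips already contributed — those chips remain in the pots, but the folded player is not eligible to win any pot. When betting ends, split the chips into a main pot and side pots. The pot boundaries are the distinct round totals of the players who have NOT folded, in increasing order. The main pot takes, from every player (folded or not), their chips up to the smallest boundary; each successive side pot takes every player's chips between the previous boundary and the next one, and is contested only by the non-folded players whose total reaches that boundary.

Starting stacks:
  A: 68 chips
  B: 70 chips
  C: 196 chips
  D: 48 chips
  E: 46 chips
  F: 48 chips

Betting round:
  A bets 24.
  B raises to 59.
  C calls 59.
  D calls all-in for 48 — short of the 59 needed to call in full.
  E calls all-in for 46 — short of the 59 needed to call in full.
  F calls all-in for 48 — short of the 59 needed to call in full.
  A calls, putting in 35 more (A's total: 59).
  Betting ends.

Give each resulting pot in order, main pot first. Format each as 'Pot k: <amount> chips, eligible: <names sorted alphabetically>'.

Contributions: A=59, B=59, C=59, D=48, E=46, F=48
Pot levels (distinct totals of non-folded players): 46, 48, 59
Layer 1-46: 46 each from A, B, C, D, E, F = 46*6 = 276 chips; eligible A, B, C, D, E, F
Layer 47-48: 2 each from A, B, C, D, F = 2*5 = 10 chips; eligible A, B, C, D, F
Layer 49-59: 11 each from A, B, C = 11*3 = 33 chips; eligible A, B, C

Pot 1: 276 chips, eligible: A, B, C, D, E, F
Pot 2: 10 chips, eligible: A, B, C, D, F
Pot 3: 33 chips, eligible: A, B, C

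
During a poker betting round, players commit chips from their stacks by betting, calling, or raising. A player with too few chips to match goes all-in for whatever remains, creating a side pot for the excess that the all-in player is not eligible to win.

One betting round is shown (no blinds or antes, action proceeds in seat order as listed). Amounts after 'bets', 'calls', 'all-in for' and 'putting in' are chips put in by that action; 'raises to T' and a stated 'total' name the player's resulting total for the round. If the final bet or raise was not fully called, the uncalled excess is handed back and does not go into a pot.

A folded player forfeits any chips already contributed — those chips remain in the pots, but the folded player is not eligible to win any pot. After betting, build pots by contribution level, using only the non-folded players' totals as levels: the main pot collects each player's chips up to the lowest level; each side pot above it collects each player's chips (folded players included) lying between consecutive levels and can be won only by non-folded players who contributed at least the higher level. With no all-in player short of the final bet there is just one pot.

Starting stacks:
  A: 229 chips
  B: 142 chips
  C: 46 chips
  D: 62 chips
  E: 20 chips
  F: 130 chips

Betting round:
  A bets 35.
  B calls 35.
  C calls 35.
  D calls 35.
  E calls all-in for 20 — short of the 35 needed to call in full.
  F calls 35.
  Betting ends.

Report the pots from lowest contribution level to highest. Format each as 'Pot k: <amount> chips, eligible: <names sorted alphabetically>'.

Contributions: A=35, B=35, C=35, D=35, E=20, F=35
Pot levels (distinct totals of non-folded players): 20, 35
Layer 1-20: 20 each from A, B, C, D, E, F = 20*6 = 120 chips; eligible A, B, C, D, E, F
Layer 21-35: 15 each from A, B, C, D, F = 15*5 = 75 chips; eligible A, B, C, D, F

Pot 1: 120 chips, eligible: A, B, C, D, E, F
Pot 2: 75 chips, eligible: A, B, C, D, F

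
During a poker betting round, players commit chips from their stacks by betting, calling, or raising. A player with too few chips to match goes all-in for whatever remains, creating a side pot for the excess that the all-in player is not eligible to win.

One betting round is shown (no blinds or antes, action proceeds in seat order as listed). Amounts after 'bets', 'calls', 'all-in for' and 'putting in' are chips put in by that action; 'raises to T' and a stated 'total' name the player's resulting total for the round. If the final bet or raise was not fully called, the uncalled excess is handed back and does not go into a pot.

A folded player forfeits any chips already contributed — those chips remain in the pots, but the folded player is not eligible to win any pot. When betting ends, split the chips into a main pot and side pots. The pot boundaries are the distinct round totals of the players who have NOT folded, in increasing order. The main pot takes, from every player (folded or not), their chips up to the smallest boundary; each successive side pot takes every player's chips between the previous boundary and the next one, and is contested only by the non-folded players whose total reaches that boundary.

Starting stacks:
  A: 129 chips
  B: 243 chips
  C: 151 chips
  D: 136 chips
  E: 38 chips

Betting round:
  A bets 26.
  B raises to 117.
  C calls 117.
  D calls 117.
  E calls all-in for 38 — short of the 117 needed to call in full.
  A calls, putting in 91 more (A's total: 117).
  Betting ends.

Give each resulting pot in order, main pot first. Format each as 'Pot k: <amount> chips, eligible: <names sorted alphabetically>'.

Contributions: A=117, B=117, C=117, D=117, E=38
Pot levels (distinct totals of non-folded players): 38, 117
Layer 1-38: 38 each from A, B, C, D, E = 38*5 = 190 chips; eligible A, B, C, D, E
Layer 39-117: 79 each from A, B, C, D = 79*4 = 316 chips; eligible A, B, C, D

Pot 1: 190 chips, eligible: A, B, C, D, E
Pot 2: 316 chips, eligible: A, B, C, D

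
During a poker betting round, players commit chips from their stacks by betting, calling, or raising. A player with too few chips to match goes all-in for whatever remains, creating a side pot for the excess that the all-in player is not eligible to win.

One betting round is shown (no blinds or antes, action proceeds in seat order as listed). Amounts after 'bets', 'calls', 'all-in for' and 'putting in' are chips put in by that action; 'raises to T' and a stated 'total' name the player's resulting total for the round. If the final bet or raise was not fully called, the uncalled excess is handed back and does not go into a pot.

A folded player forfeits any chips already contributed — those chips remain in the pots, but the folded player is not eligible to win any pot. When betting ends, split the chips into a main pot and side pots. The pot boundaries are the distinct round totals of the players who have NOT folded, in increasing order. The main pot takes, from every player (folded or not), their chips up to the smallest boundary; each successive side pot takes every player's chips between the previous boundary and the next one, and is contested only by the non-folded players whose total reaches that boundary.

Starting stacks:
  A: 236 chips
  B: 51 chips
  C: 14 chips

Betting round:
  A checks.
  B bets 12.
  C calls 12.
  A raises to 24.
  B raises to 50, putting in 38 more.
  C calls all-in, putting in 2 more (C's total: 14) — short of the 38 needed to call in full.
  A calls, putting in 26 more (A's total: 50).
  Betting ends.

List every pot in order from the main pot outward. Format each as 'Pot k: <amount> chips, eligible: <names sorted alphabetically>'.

Contributions: A=50, B=50, C=14
Pot levels (distinct totals of non-folded players): 14, 50
Layer 1-14: 14 each from A, B, C = 14*3 = 42 chips; eligible A, B, C
Layer 15-50: 36 each from A, B = 36*2 = 72 chips; eligible A, B

Pot 1: 42 chips, eligible: A, B, C
Pot 2: 72 chips, eligible: A, B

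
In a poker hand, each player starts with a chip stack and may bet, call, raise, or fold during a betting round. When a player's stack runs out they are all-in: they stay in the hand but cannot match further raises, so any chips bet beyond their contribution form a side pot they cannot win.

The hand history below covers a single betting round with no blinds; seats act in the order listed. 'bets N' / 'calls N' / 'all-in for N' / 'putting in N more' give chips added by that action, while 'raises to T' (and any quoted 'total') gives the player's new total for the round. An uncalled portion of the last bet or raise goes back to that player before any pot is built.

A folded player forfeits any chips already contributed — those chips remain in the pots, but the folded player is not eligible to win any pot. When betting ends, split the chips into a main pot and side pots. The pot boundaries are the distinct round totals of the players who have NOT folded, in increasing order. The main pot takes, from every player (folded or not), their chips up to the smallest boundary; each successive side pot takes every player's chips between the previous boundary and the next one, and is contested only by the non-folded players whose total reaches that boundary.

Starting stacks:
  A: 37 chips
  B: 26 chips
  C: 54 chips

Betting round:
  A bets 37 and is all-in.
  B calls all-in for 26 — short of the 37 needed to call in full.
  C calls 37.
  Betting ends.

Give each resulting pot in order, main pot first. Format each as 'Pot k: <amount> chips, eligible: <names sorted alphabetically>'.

Pot 1: 78 chips, eligible: A, B, C
Pot 2: 22 chips, eligible: A, C

Derivation:
Contributions: A=37, B=26, C=37
Pot levels (distinct totals of non-folded players): 26, 37
Layer 1-26: 26 each from A, B, C = 26*3 = 78 chips; eligible A, B, C
Layer 27-37: 11 each from A, C = 11*2 = 22 chips; eligible A, C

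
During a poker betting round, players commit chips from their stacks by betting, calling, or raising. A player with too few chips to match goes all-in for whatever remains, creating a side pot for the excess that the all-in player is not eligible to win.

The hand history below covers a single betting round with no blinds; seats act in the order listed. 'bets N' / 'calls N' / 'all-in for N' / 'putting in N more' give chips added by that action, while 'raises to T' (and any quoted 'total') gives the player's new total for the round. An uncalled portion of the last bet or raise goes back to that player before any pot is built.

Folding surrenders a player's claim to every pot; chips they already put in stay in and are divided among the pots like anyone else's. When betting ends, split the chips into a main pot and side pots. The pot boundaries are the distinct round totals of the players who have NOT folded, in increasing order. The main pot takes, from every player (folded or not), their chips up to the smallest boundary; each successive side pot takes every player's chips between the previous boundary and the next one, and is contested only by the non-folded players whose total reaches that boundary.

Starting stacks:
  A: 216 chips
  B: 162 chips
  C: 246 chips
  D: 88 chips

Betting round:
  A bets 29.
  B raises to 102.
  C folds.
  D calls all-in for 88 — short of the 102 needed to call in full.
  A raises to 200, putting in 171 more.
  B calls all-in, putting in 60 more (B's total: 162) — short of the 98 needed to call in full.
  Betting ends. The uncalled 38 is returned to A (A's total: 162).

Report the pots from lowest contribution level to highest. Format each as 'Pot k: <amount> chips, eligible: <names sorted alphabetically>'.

Pot 1: 264 chips, eligible: A, B, D
Pot 2: 148 chips, eligible: A, B

Derivation:
Contributions (after 38 returned to A): A=162, B=162, D=88
Folded: C
Pot levels (distinct totals of non-folded players): 88, 162
Layer 1-88: 88 each from A, B, D = 88*3 = 264 chips; eligible A, B, D
Layer 89-162: 74 each from A, B = 74*2 = 148 chips; eligible A, B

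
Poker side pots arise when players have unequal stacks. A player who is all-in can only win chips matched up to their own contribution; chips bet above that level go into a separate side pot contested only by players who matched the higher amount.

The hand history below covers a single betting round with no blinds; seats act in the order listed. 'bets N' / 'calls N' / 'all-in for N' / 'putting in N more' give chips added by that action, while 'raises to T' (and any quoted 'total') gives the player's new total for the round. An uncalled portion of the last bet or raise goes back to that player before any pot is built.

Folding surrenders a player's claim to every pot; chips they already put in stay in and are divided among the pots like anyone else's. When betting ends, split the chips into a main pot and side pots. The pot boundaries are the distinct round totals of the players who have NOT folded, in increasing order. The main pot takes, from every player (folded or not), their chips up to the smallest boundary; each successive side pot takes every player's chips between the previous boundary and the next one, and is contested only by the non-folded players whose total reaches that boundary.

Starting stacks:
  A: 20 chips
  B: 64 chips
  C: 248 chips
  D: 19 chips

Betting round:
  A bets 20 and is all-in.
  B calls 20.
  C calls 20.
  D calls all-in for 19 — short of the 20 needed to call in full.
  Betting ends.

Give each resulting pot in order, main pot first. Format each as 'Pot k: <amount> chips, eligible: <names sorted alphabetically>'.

Pot 1: 76 chips, eligible: A, B, C, D
Pot 2: 3 chips, eligible: A, B, C

Derivation:
Contributions: A=20, B=20, C=20, D=19
Pot levels (distinct totals of non-folded players): 19, 20
Layer 1-19: 19 each from A, B, C, D = 19*4 = 76 chips; eligible A, B, C, D
Layer 20-20: 1 each from A, B, C = 1*3 = 3 chips; eligible A, B, C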